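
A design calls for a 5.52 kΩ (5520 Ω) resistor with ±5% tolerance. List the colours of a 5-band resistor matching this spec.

green, green, red, brown, gold

5520 Ω = 552 × 10^1.
5 → green
5 → green
2 → red
Multiplier 10^1 → brown.
±5% tolerance → gold.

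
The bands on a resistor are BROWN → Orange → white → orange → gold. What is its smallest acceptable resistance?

Brown → 1 (first significant figure)
Orange → 3 (second significant figure)
White → 9 (third significant figure)
Orange → ×10^3 multiplier
Gold → ±5% tolerance
139 × 1000 = 139000 Ω
Smallest = 139000 × (1 − 5/100) = 132050 Ω.

132050 Ω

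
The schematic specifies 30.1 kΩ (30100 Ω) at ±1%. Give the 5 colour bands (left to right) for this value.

30100 Ω = 301 × 10^2.
3 → orange
0 → black
1 → brown
Multiplier 10^2 → red.
±1% tolerance → brown.

orange, black, brown, red, brown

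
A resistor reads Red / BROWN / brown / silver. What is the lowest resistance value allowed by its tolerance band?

189 Ω

Red → 2 (first significant figure)
Brown → 1 (second significant figure)
Brown → ×10 multiplier
Silver → ±10% tolerance
21 × 10 = 210 Ω
Lowest = 210 × (1 − 10/100) = 189 Ω.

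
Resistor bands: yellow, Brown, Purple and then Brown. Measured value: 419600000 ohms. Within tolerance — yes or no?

no

Yellow → 4 (first significant figure)
Brown → 1 (second significant figure)
Violet → ×10^7 multiplier
Brown → ±1% tolerance
41 × 10000000 = 410000000 Ω
Allowed range: 405900000 Ω to 414100000 Ω.
419600000 ohms lies outside that range.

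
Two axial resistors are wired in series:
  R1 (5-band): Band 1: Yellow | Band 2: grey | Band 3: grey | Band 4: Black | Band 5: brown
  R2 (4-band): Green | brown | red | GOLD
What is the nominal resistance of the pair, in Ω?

5588 Ω

R1: yellow, grey, grey → 488; black ×1 → 488 Ω.
R2: green, brown → 51; red ×10^2 → 5100 Ω.
Series: 488 + 5100 = 5588 Ω.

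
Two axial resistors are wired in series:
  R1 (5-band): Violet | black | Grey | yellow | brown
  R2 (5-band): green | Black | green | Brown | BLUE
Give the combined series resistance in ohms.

R1: violet, black, grey → 708; yellow ×10^4 → 7080000 Ω.
R2: green, black, green → 505; brown ×10 → 5050 Ω.
Series: 7080000 + 5050 = 7085050 Ω.

7085050 Ω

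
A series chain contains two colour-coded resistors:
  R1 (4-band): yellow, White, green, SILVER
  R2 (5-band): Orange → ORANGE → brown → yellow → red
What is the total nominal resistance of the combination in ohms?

R1: yellow, white → 49; green ×10^5 → 4900000 Ω.
R2: orange, orange, brown → 331; yellow ×10^4 → 3310000 Ω.
Series: 4900000 + 3310000 = 8210000 Ω.

8210000 Ω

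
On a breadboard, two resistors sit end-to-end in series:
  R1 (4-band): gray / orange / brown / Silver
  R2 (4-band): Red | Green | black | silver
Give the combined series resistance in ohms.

855 Ω

R1: grey, orange → 83; brown ×10 → 830 Ω.
R2: red, green → 25; black ×1 → 25 Ω.
Series: 830 + 25 = 855 Ω.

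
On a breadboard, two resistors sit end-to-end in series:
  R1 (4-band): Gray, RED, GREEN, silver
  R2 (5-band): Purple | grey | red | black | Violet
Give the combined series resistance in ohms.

R1: grey, red → 82; green ×10^5 → 8200000 Ω.
R2: violet, grey, red → 782; black ×1 → 782 Ω.
Series: 8200000 + 782 = 8200782 Ω.

8200782 Ω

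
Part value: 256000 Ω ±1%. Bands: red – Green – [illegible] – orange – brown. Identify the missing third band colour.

256000 Ω = 256 × 10^3.
The third band gives digit 6 of the significand, and 6 is blue.

blue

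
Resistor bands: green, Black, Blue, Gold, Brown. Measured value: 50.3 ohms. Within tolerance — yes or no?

Green → 5 (first significant figure)
Black → 0 (second significant figure)
Blue → 6 (third significant figure)
Gold → ×0.1 multiplier
Brown → ±1% tolerance
506 × 0.1 = 50.6 Ω
Allowed range: 50.094 Ω to 51.106 Ω.
50.3 ohms lies inside that range.

yes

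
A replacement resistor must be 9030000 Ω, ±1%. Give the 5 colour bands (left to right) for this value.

9030000 Ω = 903 × 10^4.
9 → white
0 → black
3 → orange
Multiplier 10^4 → yellow.
±1% tolerance → brown.

white, black, orange, yellow, brown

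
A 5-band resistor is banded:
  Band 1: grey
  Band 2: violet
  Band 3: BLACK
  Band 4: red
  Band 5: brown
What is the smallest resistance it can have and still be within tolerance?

Grey → 8 (first significant figure)
Violet → 7 (second significant figure)
Black → 0 (third significant figure)
Red → ×10^2 multiplier
Brown → ±1% tolerance
870 × 100 = 87000 Ω
Smallest = 87000 × (1 − 1/100) = 86130 Ω.

86130 Ω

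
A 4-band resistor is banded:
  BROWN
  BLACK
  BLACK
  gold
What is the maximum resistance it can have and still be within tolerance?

10.5 Ω

Brown → 1 (first significant figure)
Black → 0 (second significant figure)
Black → ×1 multiplier
Gold → ±5% tolerance
10 × 1 = 10 Ω
Maximum = 10 × (1 + 5/100) = 10.5 Ω.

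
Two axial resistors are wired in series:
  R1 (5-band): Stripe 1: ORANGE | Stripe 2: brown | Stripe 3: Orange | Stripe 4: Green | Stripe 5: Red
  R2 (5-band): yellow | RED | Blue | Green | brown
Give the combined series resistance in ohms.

R1: orange, brown, orange → 313; green ×10^5 → 31300000 Ω.
R2: yellow, red, blue → 426; green ×10^5 → 42600000 Ω.
Series: 31300000 + 42600000 = 73900000 Ω.

73900000 Ω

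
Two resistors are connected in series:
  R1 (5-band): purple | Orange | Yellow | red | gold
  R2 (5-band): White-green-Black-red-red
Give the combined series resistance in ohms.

R1: violet, orange, yellow → 734; red ×10^2 → 73400 Ω.
R2: white, green, black → 950; red ×10^2 → 95000 Ω.
Series: 73400 + 95000 = 168400 Ω.

168400 Ω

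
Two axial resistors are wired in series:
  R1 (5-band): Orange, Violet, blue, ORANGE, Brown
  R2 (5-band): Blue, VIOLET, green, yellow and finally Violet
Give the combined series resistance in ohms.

7126000 Ω

R1: orange, violet, blue → 376; orange ×10^3 → 376000 Ω.
R2: blue, violet, green → 675; yellow ×10^4 → 6750000 Ω.
Series: 376000 + 6750000 = 7126000 Ω.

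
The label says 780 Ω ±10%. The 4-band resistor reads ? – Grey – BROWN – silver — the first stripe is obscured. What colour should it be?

violet

780 Ω = 78 × 10^1.
The first band gives digit 7 of the significand, and 7 is violet.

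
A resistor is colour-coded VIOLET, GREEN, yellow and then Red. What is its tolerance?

±2%

The last band, red, is the tolerance band.
Red corresponds to ±2%.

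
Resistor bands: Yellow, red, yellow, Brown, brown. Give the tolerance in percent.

The last band, brown, is the tolerance band.
Brown corresponds to ±1%.

±1%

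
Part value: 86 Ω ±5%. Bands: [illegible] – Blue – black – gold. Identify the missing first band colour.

86 Ω = 86 × 10^0.
The first band gives digit 8 of the significand, and 8 is grey.

grey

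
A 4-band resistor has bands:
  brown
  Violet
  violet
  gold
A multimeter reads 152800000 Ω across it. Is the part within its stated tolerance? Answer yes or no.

Brown → 1 (first significant figure)
Violet → 7 (second significant figure)
Violet → ×10^7 multiplier
Gold → ±5% tolerance
17 × 10000000 = 170000000 Ω
Allowed range: 161500000 Ω to 178500000 Ω.
152800000 Ω lies outside that range.

no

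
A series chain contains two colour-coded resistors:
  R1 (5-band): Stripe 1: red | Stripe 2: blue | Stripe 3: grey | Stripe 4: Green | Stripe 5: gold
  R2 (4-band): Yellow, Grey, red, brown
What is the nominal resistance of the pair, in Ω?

R1: red, blue, grey → 268; green ×10^5 → 26800000 Ω.
R2: yellow, grey → 48; red ×10^2 → 4800 Ω.
Series: 26800000 + 4800 = 26804800 Ω.

26804800 Ω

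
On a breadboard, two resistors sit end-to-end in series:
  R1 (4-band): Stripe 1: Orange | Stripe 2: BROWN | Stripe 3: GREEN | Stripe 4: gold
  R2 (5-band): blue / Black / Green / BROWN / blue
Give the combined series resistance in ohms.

3106050 Ω

R1: orange, brown → 31; green ×10^5 → 3100000 Ω.
R2: blue, black, green → 605; brown ×10 → 6050 Ω.
Series: 3100000 + 6050 = 3106050 Ω.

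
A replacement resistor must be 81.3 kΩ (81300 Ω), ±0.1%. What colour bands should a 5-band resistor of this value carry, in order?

81300 Ω = 813 × 10^2.
8 → grey
1 → brown
3 → orange
Multiplier 10^2 → red.
±0.1% tolerance → violet.

grey, brown, orange, red, violet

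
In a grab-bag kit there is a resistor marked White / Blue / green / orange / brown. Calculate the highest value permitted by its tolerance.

White → 9 (first significant figure)
Blue → 6 (second significant figure)
Green → 5 (third significant figure)
Orange → ×10^3 multiplier
Brown → ±1% tolerance
965 × 1000 = 965000 Ω
Highest = 965000 × (1 + 1/100) = 974650 Ω.

974650 Ω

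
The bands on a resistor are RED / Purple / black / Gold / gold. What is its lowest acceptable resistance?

Red → 2 (first significant figure)
Violet → 7 (second significant figure)
Black → 0 (third significant figure)
Gold → ×0.1 multiplier
Gold → ±5% tolerance
270 × 0.1 = 27 Ω
Lowest = 27 × (1 − 5/100) = 25.65 Ω.

25.65 Ω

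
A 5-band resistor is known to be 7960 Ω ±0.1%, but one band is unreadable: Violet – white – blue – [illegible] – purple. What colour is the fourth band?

7960 Ω = 796 × 10^1.
The fourth band is the multiplier, 10^1, which is brown.

brown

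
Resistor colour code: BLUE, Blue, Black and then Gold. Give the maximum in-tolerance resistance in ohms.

69.3 Ω

Blue → 6 (first significant figure)
Blue → 6 (second significant figure)
Black → ×1 multiplier
Gold → ±5% tolerance
66 × 1 = 66 Ω
Maximum = 66 × (1 + 5/100) = 69.3 Ω.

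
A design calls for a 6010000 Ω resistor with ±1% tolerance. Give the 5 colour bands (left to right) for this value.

blue, black, brown, yellow, brown

6010000 Ω = 601 × 10^4.
6 → blue
0 → black
1 → brown
Multiplier 10^4 → yellow.
±1% tolerance → brown.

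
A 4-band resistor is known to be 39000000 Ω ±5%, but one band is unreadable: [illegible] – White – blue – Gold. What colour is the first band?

orange

39000000 Ω = 39 × 10^6.
The first band gives digit 3 of the significand, and 3 is orange.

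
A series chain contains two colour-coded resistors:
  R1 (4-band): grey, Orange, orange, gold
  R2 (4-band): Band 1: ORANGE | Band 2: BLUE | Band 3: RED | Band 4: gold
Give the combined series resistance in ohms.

86600 Ω

R1: grey, orange → 83; orange ×10^3 → 83000 Ω.
R2: orange, blue → 36; red ×10^2 → 3600 Ω.
Series: 83000 + 3600 = 86600 Ω.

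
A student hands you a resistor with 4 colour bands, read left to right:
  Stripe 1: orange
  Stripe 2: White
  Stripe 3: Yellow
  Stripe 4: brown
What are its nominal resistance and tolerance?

390000 Ω ±1%

Orange → 3 (first significant figure)
White → 9 (second significant figure)
Yellow → ×10^4 multiplier
Brown → ±1% tolerance
39 × 10000 = 390000 Ω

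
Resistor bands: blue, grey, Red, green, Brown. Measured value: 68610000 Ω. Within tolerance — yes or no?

Blue → 6 (first significant figure)
Grey → 8 (second significant figure)
Red → 2 (third significant figure)
Green → ×10^5 multiplier
Brown → ±1% tolerance
682 × 100000 = 68200000 Ω
Allowed range: 67518000 Ω to 68882000 Ω.
68610000 Ω lies inside that range.

yes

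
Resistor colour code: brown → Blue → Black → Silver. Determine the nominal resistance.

16 Ω

Brown → 1 (first significant figure)
Blue → 6 (second significant figure)
Black → ×1 multiplier
16 × 1 = 16 Ω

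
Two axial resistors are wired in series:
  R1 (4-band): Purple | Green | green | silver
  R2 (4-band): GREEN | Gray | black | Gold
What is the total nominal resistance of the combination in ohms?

7500058 Ω

R1: violet, green → 75; green ×10^5 → 7500000 Ω.
R2: green, grey → 58; black ×1 → 58 Ω.
Series: 7500000 + 58 = 7500058 Ω.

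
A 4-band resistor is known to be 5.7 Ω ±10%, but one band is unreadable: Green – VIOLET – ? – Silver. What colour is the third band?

5.7 Ω = 57 × 10^-1.
The third band is the multiplier, 10^-1, which is gold.

gold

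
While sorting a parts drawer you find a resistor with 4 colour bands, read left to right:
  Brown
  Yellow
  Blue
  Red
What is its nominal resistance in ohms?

14000000 Ω

Brown → 1 (first significant figure)
Yellow → 4 (second significant figure)
Blue → ×10^6 multiplier
14 × 1000000 = 14000000 Ω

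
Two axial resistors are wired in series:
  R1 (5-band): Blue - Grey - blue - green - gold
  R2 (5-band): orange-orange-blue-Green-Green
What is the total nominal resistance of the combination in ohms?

R1: blue, grey, blue → 686; green ×10^5 → 68600000 Ω.
R2: orange, orange, blue → 336; green ×10^5 → 33600000 Ω.
Series: 68600000 + 33600000 = 102200000 Ω.

102200000 Ω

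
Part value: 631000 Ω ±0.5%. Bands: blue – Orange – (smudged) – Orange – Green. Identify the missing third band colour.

631000 Ω = 631 × 10^3.
The third band gives digit 1 of the significand, and 1 is brown.

brown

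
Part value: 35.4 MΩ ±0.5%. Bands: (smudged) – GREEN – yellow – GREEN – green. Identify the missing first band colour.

35400000 Ω = 354 × 10^5.
The first band gives digit 3 of the significand, and 3 is orange.

orange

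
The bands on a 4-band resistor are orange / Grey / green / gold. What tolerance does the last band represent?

±5%

The last band, gold, is the tolerance band.
Gold corresponds to ±5%.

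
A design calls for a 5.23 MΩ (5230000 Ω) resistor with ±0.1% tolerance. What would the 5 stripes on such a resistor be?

5230000 Ω = 523 × 10^4.
5 → green
2 → red
3 → orange
Multiplier 10^4 → yellow.
±0.1% tolerance → violet.

green, red, orange, yellow, violet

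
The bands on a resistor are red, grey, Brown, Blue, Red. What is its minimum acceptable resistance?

275380000 Ω

Red → 2 (first significant figure)
Grey → 8 (second significant figure)
Brown → 1 (third significant figure)
Blue → ×10^6 multiplier
Red → ±2% tolerance
281 × 1000000 = 281000000 Ω
Minimum = 281000000 × (1 − 2/100) = 275380000 Ω.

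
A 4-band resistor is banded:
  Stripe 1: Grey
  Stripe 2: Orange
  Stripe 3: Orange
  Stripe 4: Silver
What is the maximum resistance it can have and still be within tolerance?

Grey → 8 (first significant figure)
Orange → 3 (second significant figure)
Orange → ×10^3 multiplier
Silver → ±10% tolerance
83 × 1000 = 83000 Ω
Maximum = 83000 × (1 + 10/100) = 91300 Ω.

91300 Ω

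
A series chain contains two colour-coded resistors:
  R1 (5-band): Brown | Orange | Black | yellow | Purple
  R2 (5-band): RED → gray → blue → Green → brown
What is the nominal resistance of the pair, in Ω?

29900000 Ω

R1: brown, orange, black → 130; yellow ×10^4 → 1300000 Ω.
R2: red, grey, blue → 286; green ×10^5 → 28600000 Ω.
Series: 1300000 + 28600000 = 29900000 Ω.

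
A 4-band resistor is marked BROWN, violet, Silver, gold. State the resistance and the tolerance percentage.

0.17 Ω ±5%

Brown → 1 (first significant figure)
Violet → 7 (second significant figure)
Silver → ×0.01 multiplier
Gold → ±5% tolerance
17 × 0.01 = 0.17 Ω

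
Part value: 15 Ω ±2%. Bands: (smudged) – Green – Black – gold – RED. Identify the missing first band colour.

brown

15 Ω = 150 × 10^-1.
The first band gives digit 1 of the significand, and 1 is brown.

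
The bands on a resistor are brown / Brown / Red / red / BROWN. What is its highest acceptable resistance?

Brown → 1 (first significant figure)
Brown → 1 (second significant figure)
Red → 2 (third significant figure)
Red → ×10^2 multiplier
Brown → ±1% tolerance
112 × 100 = 11200 Ω
Highest = 11200 × (1 + 1/100) = 11312 Ω.

11312 Ω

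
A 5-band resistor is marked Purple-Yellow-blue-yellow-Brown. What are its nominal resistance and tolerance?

Violet → 7 (first significant figure)
Yellow → 4 (second significant figure)
Blue → 6 (third significant figure)
Yellow → ×10^4 multiplier
Brown → ±1% tolerance
746 × 10000 = 7460000 Ω

7460000 Ω ±1%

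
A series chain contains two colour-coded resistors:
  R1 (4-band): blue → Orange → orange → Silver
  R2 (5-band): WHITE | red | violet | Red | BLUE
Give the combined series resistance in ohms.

155700 Ω

R1: blue, orange → 63; orange ×10^3 → 63000 Ω.
R2: white, red, violet → 927; red ×10^2 → 92700 Ω.
Series: 63000 + 92700 = 155700 Ω.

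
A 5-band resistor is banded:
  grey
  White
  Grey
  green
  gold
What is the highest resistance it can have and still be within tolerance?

94290000 Ω

Grey → 8 (first significant figure)
White → 9 (second significant figure)
Grey → 8 (third significant figure)
Green → ×10^5 multiplier
Gold → ±5% tolerance
898 × 100000 = 89800000 Ω
Highest = 89800000 × (1 + 5/100) = 94290000 Ω.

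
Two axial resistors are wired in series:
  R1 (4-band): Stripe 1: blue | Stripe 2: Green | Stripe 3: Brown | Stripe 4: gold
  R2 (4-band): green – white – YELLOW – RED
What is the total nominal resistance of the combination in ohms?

590650 Ω

R1: blue, green → 65; brown ×10 → 650 Ω.
R2: green, white → 59; yellow ×10^4 → 590000 Ω.
Series: 650 + 590000 = 590650 Ω.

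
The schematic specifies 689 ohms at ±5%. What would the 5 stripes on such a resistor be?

blue, grey, white, black, gold

689 Ω = 689 × 10^0.
6 → blue
8 → grey
9 → white
Multiplier 10^0 → black.
±5% tolerance → gold.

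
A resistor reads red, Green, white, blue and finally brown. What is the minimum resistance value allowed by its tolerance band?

256410000 Ω

Red → 2 (first significant figure)
Green → 5 (second significant figure)
White → 9 (third significant figure)
Blue → ×10^6 multiplier
Brown → ±1% tolerance
259 × 1000000 = 259000000 Ω
Minimum = 259000000 × (1 − 1/100) = 256410000 Ω.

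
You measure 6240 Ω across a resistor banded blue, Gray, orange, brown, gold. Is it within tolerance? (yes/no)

no

Blue → 6 (first significant figure)
Grey → 8 (second significant figure)
Orange → 3 (third significant figure)
Brown → ×10 multiplier
Gold → ±5% tolerance
683 × 10 = 6830 Ω
Allowed range: 6488.5 Ω to 7171.5 Ω.
6240 Ω lies outside that range.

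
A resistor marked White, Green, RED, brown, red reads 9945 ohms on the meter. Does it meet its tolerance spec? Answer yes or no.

no

White → 9 (first significant figure)
Green → 5 (second significant figure)
Red → 2 (third significant figure)
Brown → ×10 multiplier
Red → ±2% tolerance
952 × 10 = 9520 Ω
Allowed range: 9329.6 Ω to 9710.4 Ω.
9945 ohms lies outside that range.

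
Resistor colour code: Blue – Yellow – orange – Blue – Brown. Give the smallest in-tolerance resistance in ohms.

636570000 Ω

Blue → 6 (first significant figure)
Yellow → 4 (second significant figure)
Orange → 3 (third significant figure)
Blue → ×10^6 multiplier
Brown → ±1% tolerance
643 × 1000000 = 643000000 Ω
Smallest = 643000000 × (1 − 1/100) = 636570000 Ω.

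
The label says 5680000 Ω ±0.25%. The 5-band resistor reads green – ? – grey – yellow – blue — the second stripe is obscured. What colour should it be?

5680000 Ω = 568 × 10^4.
The second band gives digit 6 of the significand, and 6 is blue.

blue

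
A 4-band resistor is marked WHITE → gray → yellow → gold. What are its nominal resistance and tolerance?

White → 9 (first significant figure)
Grey → 8 (second significant figure)
Yellow → ×10^4 multiplier
Gold → ±5% tolerance
98 × 10000 = 980000 Ω

980000 Ω ±5%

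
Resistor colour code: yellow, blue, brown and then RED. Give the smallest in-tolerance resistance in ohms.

450.8 Ω

Yellow → 4 (first significant figure)
Blue → 6 (second significant figure)
Brown → ×10 multiplier
Red → ±2% tolerance
46 × 10 = 460 Ω
Smallest = 460 × (1 − 2/100) = 450.8 Ω.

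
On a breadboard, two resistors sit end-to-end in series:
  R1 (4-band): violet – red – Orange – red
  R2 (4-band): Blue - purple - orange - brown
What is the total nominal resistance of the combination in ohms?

139000 Ω

R1: violet, red → 72; orange ×10^3 → 72000 Ω.
R2: blue, violet → 67; orange ×10^3 → 67000 Ω.
Series: 72000 + 67000 = 139000 Ω.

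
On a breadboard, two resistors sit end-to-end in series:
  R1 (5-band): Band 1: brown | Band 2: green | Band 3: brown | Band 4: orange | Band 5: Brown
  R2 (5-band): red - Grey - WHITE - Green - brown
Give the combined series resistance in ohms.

29051000 Ω

R1: brown, green, brown → 151; orange ×10^3 → 151000 Ω.
R2: red, grey, white → 289; green ×10^5 → 28900000 Ω.
Series: 151000 + 28900000 = 29051000 Ω.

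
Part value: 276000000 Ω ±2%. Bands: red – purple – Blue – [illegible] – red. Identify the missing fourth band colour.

blue

276000000 Ω = 276 × 10^6.
The fourth band is the multiplier, 10^6, which is blue.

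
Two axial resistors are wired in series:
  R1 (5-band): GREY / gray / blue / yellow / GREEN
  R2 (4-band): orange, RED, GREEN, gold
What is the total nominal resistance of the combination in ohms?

12060000 Ω

R1: grey, grey, blue → 886; yellow ×10^4 → 8860000 Ω.
R2: orange, red → 32; green ×10^5 → 3200000 Ω.
Series: 8860000 + 3200000 = 12060000 Ω.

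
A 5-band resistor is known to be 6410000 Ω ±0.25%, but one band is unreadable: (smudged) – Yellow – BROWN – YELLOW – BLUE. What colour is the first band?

6410000 Ω = 641 × 10^4.
The first band gives digit 6 of the significand, and 6 is blue.

blue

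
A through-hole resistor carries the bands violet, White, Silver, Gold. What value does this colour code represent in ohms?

Violet → 7 (first significant figure)
White → 9 (second significant figure)
Silver → ×0.01 multiplier
79 × 0.01 = 0.79 Ω

0.79 Ω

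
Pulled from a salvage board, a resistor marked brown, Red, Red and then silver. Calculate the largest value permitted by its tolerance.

1320 Ω

Brown → 1 (first significant figure)
Red → 2 (second significant figure)
Red → ×10^2 multiplier
Silver → ±10% tolerance
12 × 100 = 1200 Ω
Largest = 1200 × (1 + 10/100) = 1320 Ω.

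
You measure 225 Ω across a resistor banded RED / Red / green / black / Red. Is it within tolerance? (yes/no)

yes

Red → 2 (first significant figure)
Red → 2 (second significant figure)
Green → 5 (third significant figure)
Black → ×1 multiplier
Red → ±2% tolerance
225 × 1 = 225 Ω
Allowed range: 220.5 Ω to 229.5 Ω.
225 Ω lies inside that range.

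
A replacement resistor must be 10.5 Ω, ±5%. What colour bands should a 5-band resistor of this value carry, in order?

10.5 Ω = 105 × 10^-1.
1 → brown
0 → black
5 → green
Multiplier 10^-1 → gold.
±5% tolerance → gold.

brown, black, green, gold, gold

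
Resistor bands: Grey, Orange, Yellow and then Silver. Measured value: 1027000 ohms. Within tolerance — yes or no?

no

Grey → 8 (first significant figure)
Orange → 3 (second significant figure)
Yellow → ×10^4 multiplier
Silver → ±10% tolerance
83 × 10000 = 830000 Ω
Allowed range: 747000 Ω to 913000 Ω.
1027000 ohms lies outside that range.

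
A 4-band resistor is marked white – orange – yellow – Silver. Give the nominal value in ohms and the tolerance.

930000 Ω ±10%

White → 9 (first significant figure)
Orange → 3 (second significant figure)
Yellow → ×10^4 multiplier
Silver → ±10% tolerance
93 × 10000 = 930000 Ω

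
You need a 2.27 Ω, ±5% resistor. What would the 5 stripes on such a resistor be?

red, red, violet, silver, gold

2.27 Ω = 227 × 10^-2.
2 → red
2 → red
7 → violet
Multiplier 10^-2 → silver.
±5% tolerance → gold.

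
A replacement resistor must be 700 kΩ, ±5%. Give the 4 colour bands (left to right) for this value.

violet, black, yellow, gold

700000 Ω = 70 × 10^4.
7 → violet
0 → black
Multiplier 10^4 → yellow.
±5% tolerance → gold.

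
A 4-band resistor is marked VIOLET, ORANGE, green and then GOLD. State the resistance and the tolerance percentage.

Violet → 7 (first significant figure)
Orange → 3 (second significant figure)
Green → ×10^5 multiplier
Gold → ±5% tolerance
73 × 100000 = 7300000 Ω

7300000 Ω ±5%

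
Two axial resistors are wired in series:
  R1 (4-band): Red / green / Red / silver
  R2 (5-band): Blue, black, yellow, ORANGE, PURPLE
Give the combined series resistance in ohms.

R1: red, green → 25; red ×10^2 → 2500 Ω.
R2: blue, black, yellow → 604; orange ×10^3 → 604000 Ω.
Series: 2500 + 604000 = 606500 Ω.

606500 Ω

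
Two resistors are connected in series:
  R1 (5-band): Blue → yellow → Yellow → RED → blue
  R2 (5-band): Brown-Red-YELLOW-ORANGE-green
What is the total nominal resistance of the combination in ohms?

188400 Ω

R1: blue, yellow, yellow → 644; red ×10^2 → 64400 Ω.
R2: brown, red, yellow → 124; orange ×10^3 → 124000 Ω.
Series: 64400 + 124000 = 188400 Ω.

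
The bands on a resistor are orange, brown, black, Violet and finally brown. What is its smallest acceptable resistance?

Orange → 3 (first significant figure)
Brown → 1 (second significant figure)
Black → 0 (third significant figure)
Violet → ×10^7 multiplier
Brown → ±1% tolerance
310 × 10000000 = 3100000000 Ω
Smallest = 3100000000 × (1 − 1/100) = 3069000000 Ω.

3069000000 Ω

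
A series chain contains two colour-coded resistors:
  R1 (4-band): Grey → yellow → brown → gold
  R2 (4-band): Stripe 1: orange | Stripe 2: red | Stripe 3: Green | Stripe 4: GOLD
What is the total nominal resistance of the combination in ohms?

R1: grey, yellow → 84; brown ×10 → 840 Ω.
R2: orange, red → 32; green ×10^5 → 3200000 Ω.
Series: 840 + 3200000 = 3200840 Ω.

3200840 Ω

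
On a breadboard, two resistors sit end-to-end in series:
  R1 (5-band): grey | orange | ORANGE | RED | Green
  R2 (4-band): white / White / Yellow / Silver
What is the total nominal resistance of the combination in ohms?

R1: grey, orange, orange → 833; red ×10^2 → 83300 Ω.
R2: white, white → 99; yellow ×10^4 → 990000 Ω.
Series: 83300 + 990000 = 1073300 Ω.

1073300 Ω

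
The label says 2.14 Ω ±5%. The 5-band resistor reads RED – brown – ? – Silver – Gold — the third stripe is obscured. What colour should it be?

2.14 Ω = 214 × 10^-2.
The third band gives digit 4 of the significand, and 4 is yellow.

yellow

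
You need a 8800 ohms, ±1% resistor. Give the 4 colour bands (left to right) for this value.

grey, grey, red, brown

8800 Ω = 88 × 10^2.
8 → grey
8 → grey
Multiplier 10^2 → red.
±1% tolerance → brown.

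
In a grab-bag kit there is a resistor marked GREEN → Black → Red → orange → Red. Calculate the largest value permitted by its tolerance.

Green → 5 (first significant figure)
Black → 0 (second significant figure)
Red → 2 (third significant figure)
Orange → ×10^3 multiplier
Red → ±2% tolerance
502 × 1000 = 502000 Ω
Largest = 502000 × (1 + 2/100) = 512040 Ω.

512040 Ω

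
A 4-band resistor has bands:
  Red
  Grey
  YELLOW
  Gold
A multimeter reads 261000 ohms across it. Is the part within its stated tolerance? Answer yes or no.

Red → 2 (first significant figure)
Grey → 8 (second significant figure)
Yellow → ×10^4 multiplier
Gold → ±5% tolerance
28 × 10000 = 280000 Ω
Allowed range: 266000 Ω to 294000 Ω.
261000 ohms lies outside that range.

no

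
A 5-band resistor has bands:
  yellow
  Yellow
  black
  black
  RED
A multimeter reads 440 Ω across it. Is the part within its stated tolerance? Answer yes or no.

yes

Yellow → 4 (first significant figure)
Yellow → 4 (second significant figure)
Black → 0 (third significant figure)
Black → ×1 multiplier
Red → ±2% tolerance
440 × 1 = 440 Ω
Allowed range: 431.2 Ω to 448.8 Ω.
440 Ω lies inside that range.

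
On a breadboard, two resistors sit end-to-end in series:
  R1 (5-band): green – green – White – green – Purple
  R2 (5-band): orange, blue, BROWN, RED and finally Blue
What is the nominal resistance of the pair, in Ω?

55936100 Ω

R1: green, green, white → 559; green ×10^5 → 55900000 Ω.
R2: orange, blue, brown → 361; red ×10^2 → 36100 Ω.
Series: 55900000 + 36100 = 55936100 Ω.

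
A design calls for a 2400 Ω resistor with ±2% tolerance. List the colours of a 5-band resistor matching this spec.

red, yellow, black, brown, red

2400 Ω = 240 × 10^1.
2 → red
4 → yellow
0 → black
Multiplier 10^1 → brown.
±2% tolerance → red.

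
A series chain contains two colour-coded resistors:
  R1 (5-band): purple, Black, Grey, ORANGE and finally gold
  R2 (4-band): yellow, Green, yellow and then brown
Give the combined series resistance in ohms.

1158000 Ω

R1: violet, black, grey → 708; orange ×10^3 → 708000 Ω.
R2: yellow, green → 45; yellow ×10^4 → 450000 Ω.
Series: 708000 + 450000 = 1158000 Ω.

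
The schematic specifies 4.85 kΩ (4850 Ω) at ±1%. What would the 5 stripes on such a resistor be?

4850 Ω = 485 × 10^1.
4 → yellow
8 → grey
5 → green
Multiplier 10^1 → brown.
±1% tolerance → brown.

yellow, grey, green, brown, brown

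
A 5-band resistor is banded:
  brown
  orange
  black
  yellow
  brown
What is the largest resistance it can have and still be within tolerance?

1313000 Ω

Brown → 1 (first significant figure)
Orange → 3 (second significant figure)
Black → 0 (third significant figure)
Yellow → ×10^4 multiplier
Brown → ±1% tolerance
130 × 10000 = 1300000 Ω
Largest = 1300000 × (1 + 1/100) = 1313000 Ω.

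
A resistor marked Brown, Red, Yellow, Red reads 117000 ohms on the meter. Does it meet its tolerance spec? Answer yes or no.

Brown → 1 (first significant figure)
Red → 2 (second significant figure)
Yellow → ×10^4 multiplier
Red → ±2% tolerance
12 × 10000 = 120000 Ω
Allowed range: 117600 Ω to 122400 Ω.
117000 ohms lies outside that range.

no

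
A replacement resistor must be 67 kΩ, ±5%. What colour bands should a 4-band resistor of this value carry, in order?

67000 Ω = 67 × 10^3.
6 → blue
7 → violet
Multiplier 10^3 → orange.
±5% tolerance → gold.

blue, violet, orange, gold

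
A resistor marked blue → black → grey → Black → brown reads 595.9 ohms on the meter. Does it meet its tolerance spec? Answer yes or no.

Blue → 6 (first significant figure)
Black → 0 (second significant figure)
Grey → 8 (third significant figure)
Black → ×1 multiplier
Brown → ±1% tolerance
608 × 1 = 608 Ω
Allowed range: 601.92 Ω to 614.08 Ω.
595.9 ohms lies outside that range.

no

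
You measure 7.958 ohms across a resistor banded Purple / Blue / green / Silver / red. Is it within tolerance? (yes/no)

Violet → 7 (first significant figure)
Blue → 6 (second significant figure)
Green → 5 (third significant figure)
Silver → ×0.01 multiplier
Red → ±2% tolerance
765 × 0.01 = 7.65 Ω
Allowed range: 7.497 Ω to 7.803 Ω.
7.958 ohms lies outside that range.

no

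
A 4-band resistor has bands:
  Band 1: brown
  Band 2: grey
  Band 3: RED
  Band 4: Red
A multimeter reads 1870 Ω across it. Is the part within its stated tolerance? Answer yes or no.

no

Brown → 1 (first significant figure)
Grey → 8 (second significant figure)
Red → ×10^2 multiplier
Red → ±2% tolerance
18 × 100 = 1800 Ω
Allowed range: 1764 Ω to 1836 Ω.
1870 Ω lies outside that range.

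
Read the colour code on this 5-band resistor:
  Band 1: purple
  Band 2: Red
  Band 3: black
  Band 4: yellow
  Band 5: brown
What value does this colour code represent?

7200000 Ω

Violet → 7 (first significant figure)
Red → 2 (second significant figure)
Black → 0 (third significant figure)
Yellow → ×10^4 multiplier
720 × 10000 = 7200000 Ω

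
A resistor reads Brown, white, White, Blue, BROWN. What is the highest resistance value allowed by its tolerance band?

Brown → 1 (first significant figure)
White → 9 (second significant figure)
White → 9 (third significant figure)
Blue → ×10^6 multiplier
Brown → ±1% tolerance
199 × 1000000 = 199000000 Ω
Highest = 199000000 × (1 + 1/100) = 200990000 Ω.

200990000 Ω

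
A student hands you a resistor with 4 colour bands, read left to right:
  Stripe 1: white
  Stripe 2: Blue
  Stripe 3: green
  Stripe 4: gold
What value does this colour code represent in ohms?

9600000 Ω

White → 9 (first significant figure)
Blue → 6 (second significant figure)
Green → ×10^5 multiplier
96 × 100000 = 9600000 Ω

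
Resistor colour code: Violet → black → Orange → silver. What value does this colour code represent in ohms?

70000 Ω

Violet → 7 (first significant figure)
Black → 0 (second significant figure)
Orange → ×10^3 multiplier
70 × 1000 = 70000 Ω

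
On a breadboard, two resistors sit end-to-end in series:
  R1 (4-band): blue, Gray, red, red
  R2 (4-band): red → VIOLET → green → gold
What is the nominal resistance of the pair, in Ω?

R1: blue, grey → 68; red ×10^2 → 6800 Ω.
R2: red, violet → 27; green ×10^5 → 2700000 Ω.
Series: 6800 + 2700000 = 2706800 Ω.

2706800 Ω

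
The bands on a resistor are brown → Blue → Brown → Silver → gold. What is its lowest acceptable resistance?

1.5295 Ω

Brown → 1 (first significant figure)
Blue → 6 (second significant figure)
Brown → 1 (third significant figure)
Silver → ×0.01 multiplier
Gold → ±5% tolerance
161 × 0.01 = 1.61 Ω
Lowest = 1.61 × (1 − 5/100) = 1.5295 Ω.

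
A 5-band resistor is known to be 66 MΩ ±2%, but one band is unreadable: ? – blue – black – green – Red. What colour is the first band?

66000000 Ω = 660 × 10^5.
The first band gives digit 6 of the significand, and 6 is blue.

blue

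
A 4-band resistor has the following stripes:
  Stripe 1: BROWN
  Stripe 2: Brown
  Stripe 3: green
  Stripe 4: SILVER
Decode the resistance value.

1100000 Ω

Brown → 1 (first significant figure)
Brown → 1 (second significant figure)
Green → ×10^5 multiplier
11 × 100000 = 1100000 Ω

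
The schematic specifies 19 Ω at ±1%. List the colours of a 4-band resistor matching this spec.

brown, white, black, brown

19 Ω = 19 × 10^0.
1 → brown
9 → white
Multiplier 10^0 → black.
±1% tolerance → brown.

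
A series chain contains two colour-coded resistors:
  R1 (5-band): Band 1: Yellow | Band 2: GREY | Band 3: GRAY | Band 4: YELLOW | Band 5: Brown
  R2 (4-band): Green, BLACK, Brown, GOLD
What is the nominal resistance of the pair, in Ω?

4880500 Ω

R1: yellow, grey, grey → 488; yellow ×10^4 → 4880000 Ω.
R2: green, black → 50; brown ×10 → 500 Ω.
Series: 4880000 + 500 = 4880500 Ω.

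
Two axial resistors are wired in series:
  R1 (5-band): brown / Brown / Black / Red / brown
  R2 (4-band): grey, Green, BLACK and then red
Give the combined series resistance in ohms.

R1: brown, brown, black → 110; red ×10^2 → 11000 Ω.
R2: grey, green → 85; black ×1 → 85 Ω.
Series: 11000 + 85 = 11085 Ω.

11085 Ω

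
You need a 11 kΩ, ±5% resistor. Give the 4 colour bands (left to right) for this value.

brown, brown, orange, gold

11000 Ω = 11 × 10^3.
1 → brown
1 → brown
Multiplier 10^3 → orange.
±5% tolerance → gold.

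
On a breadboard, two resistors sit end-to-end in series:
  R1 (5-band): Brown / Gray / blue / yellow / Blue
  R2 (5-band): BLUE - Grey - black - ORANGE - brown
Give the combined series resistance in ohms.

R1: brown, grey, blue → 186; yellow ×10^4 → 1860000 Ω.
R2: blue, grey, black → 680; orange ×10^3 → 680000 Ω.
Series: 1860000 + 680000 = 2540000 Ω.

2540000 Ω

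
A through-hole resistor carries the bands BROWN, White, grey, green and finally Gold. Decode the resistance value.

Brown → 1 (first significant figure)
White → 9 (second significant figure)
Grey → 8 (third significant figure)
Green → ×10^5 multiplier
198 × 100000 = 19800000 Ω

19800000 Ω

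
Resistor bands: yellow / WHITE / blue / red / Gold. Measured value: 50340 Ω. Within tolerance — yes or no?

Yellow → 4 (first significant figure)
White → 9 (second significant figure)
Blue → 6 (third significant figure)
Red → ×10^2 multiplier
Gold → ±5% tolerance
496 × 100 = 49600 Ω
Allowed range: 47120 Ω to 52080 Ω.
50340 Ω lies inside that range.

yes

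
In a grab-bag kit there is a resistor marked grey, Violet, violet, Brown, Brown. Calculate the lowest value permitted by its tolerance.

Grey → 8 (first significant figure)
Violet → 7 (second significant figure)
Violet → 7 (third significant figure)
Brown → ×10 multiplier
Brown → ±1% tolerance
877 × 10 = 8770 Ω
Lowest = 8770 × (1 − 1/100) = 8682.3 Ω.

8682.3 Ω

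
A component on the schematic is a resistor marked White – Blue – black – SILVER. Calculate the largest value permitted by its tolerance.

White → 9 (first significant figure)
Blue → 6 (second significant figure)
Black → ×1 multiplier
Silver → ±10% tolerance
96 × 1 = 96 Ω
Largest = 96 × (1 + 10/100) = 105.6 Ω.

105.6 Ω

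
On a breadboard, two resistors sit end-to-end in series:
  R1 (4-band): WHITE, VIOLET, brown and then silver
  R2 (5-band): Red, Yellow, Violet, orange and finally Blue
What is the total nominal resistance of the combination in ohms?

R1: white, violet → 97; brown ×10 → 970 Ω.
R2: red, yellow, violet → 247; orange ×10^3 → 247000 Ω.
Series: 970 + 247000 = 247970 Ω.

247970 Ω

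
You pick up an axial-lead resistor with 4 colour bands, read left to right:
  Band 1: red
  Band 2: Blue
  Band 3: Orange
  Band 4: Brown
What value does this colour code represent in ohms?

Red → 2 (first significant figure)
Blue → 6 (second significant figure)
Orange → ×10^3 multiplier
26 × 1000 = 26000 Ω

26000 Ω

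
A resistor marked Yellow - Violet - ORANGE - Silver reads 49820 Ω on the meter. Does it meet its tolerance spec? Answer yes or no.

yes

Yellow → 4 (first significant figure)
Violet → 7 (second significant figure)
Orange → ×10^3 multiplier
Silver → ±10% tolerance
47 × 1000 = 47000 Ω
Allowed range: 42300 Ω to 51700 Ω.
49820 Ω lies inside that range.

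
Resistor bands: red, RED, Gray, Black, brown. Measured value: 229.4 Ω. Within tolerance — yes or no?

Red → 2 (first significant figure)
Red → 2 (second significant figure)
Grey → 8 (third significant figure)
Black → ×1 multiplier
Brown → ±1% tolerance
228 × 1 = 228 Ω
Allowed range: 225.72 Ω to 230.28 Ω.
229.4 Ω lies inside that range.

yes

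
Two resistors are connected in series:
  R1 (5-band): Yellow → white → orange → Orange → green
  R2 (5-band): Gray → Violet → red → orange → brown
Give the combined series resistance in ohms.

1365000 Ω

R1: yellow, white, orange → 493; orange ×10^3 → 493000 Ω.
R2: grey, violet, red → 872; orange ×10^3 → 872000 Ω.
Series: 493000 + 872000 = 1365000 Ω.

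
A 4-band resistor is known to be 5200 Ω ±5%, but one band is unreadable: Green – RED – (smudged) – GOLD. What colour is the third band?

red

5200 Ω = 52 × 10^2.
The third band is the multiplier, 10^2, which is red.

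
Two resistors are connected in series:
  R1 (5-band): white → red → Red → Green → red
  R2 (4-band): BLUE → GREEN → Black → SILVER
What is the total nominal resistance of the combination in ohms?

R1: white, red, red → 922; green ×10^5 → 92200000 Ω.
R2: blue, green → 65; black ×1 → 65 Ω.
Series: 92200000 + 65 = 92200065 Ω.

92200065 Ω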